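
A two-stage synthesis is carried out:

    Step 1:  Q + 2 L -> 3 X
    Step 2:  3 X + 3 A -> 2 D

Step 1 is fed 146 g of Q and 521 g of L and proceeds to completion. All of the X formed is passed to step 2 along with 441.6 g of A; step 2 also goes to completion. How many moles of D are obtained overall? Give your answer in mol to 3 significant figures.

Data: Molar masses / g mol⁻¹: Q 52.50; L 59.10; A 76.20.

3.86 mol

Step 1:
n(Q) = 146.0 / 52.50 = 2.781 mol
n(L) = 521.0 / 59.10 = 8.816 mol
n/ν → Q: 2.781, L: 4.408; Q is limiting.
n(X) produced = (3/1) × 2.781 = 8.343 mol
Step 2:
n(X) available = 8.343 mol
n(A) = 441.6 / 76.20 = 5.795 mol
n/ν → X: 2.781, A: 1.932; A is limiting.
n(D) = (2/3) × 5.795 = 3.863 mol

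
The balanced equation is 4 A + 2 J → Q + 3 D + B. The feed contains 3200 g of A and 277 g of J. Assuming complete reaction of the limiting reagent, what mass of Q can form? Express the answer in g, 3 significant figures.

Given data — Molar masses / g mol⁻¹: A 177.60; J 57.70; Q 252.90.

607 g

n(A) = 3200 / 177.60 = 18.02 mol
n(J) = 277.0 / 57.70 = 4.801 mol
n/ν for A = 18.02/4 = 4.505
n/ν for J = 4.801/2 = 2.401
Smallest n/ν is J → limiting reagent.
n(Q) = (1/2) × 4.801 = 2.401 mol
mass = 2.401 × 252.90 = 607.2 g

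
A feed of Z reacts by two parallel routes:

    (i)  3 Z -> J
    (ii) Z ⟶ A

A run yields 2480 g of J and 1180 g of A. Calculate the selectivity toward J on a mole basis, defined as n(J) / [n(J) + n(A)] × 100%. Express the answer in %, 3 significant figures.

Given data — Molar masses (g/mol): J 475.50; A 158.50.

n(J) = 2480 / 475.50 = 5.216 mol
n(A) = 1180 / 158.50 = 7.445 mol
selectivity = 5.216/(5.216+7.445) × 100 = 41.20 %

41.2 %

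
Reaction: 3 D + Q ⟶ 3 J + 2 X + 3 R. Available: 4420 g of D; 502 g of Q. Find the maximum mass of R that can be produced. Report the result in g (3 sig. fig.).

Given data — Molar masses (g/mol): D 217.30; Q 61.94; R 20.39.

n(D) = 4420 / 217.30 = 20.34 mol
n(Q) = 502.0 / 61.94 = 8.105 mol
n/ν for D = 20.34/3 = 6.780
n/ν for Q = 8.105/1 = 8.105
Smallest n/ν is D → limiting reagent.
n(R) = (3/3) × 20.34 = 20.34 mol
mass = 20.34 × 20.39 = 414.7 g

415 g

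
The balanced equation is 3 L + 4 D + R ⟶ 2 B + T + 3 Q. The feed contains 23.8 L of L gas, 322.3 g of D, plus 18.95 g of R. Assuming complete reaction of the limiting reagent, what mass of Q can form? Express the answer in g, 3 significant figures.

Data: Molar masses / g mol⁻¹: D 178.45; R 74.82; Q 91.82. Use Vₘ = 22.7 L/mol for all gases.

69.8 g

n(L) = 23.80 / 22.7 = 1.048 mol
n(D) = 322.3 / 178.45 = 1.806 mol
n(R) = 18.95 / 74.82 = 0.2533 mol
n/ν → L: 0.3493, D: 0.4515, R: 0.2533; R is limiting.
n(Q) = (3/1) × 0.2533 = 0.7599 mol
mass = 0.7599 × 91.82 = 69.77 g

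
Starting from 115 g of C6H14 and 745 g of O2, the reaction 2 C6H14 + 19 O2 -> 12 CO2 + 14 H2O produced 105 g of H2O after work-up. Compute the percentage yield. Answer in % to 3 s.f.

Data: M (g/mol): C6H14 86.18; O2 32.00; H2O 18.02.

62.4 %

n(C6H14) = 115.0 / 86.18 = 1.334 mol
n(O2) = 745.0 / 32.00 = 23.28 mol
n/ν for C6H14 = 1.334/2 = 0.6670
n/ν for O2 = 23.28/19 = 1.225
Smallest n/ν is C6H14 → limiting reagent.
theoretical n(H2O) = (14/2) × 1.334 = 9.338 mol → 168.3 g
% yield = 105 / 168.3 × 100 = 62.39 %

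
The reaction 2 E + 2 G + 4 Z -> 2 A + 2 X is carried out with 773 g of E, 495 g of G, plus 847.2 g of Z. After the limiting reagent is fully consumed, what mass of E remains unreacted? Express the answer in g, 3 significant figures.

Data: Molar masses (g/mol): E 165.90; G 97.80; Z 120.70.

n(E) = 773.0 / 165.90 = 4.659 mol
n(G) = 495.0 / 97.80 = 5.061 mol
n(Z) = 847.2 / 120.70 = 7.019 mol
n/ν for E = 4.659/2 = 2.330
n/ν for G = 5.061/2 = 2.531
n/ν for Z = 7.019/4 = 1.755
Smallest n/ν is Z → limiting reagent.
E consumed = (2/4) × 7.019 = 3.510 mol
E remaining = 4.659 − 3.510 = 1.149 mol
mass = 1.149 × 165.90 = 190.6 g

191 g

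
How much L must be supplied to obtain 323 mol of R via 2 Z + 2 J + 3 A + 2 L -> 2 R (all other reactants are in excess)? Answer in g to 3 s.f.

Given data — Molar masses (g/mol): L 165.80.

53600 g

n(R) = 323.0 mol
n(L) = (2/2) × 323.0 = 323.0 mol
mass = 323.0 × 165.80 = 53550 g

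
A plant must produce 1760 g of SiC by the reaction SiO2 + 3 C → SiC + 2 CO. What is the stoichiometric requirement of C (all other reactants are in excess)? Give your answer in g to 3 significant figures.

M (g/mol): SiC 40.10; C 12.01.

1580 g

n(SiC) = 1760 / 40.10 = 43.89 mol
n(C) = (3/1) × 43.89 = 131.7 mol
mass = 131.7 × 12.01 = 1582 g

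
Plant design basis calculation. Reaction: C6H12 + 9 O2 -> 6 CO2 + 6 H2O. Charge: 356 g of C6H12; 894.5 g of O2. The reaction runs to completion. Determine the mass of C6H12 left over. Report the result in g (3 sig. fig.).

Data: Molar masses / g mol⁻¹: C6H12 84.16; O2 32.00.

n(C6H12) = 356.0 / 84.16 = 4.230 mol
n(O2) = 894.5 / 32.00 = 27.95 mol
n/ν → C6H12: 4.230, O2: 3.106; O2 is limiting.
C6H12 consumed = (1/9) × 27.95 = 3.106 mol
C6H12 remaining = 4.230 − 3.106 = 1.124 mol
mass = 1.124 × 84.16 = 94.60 g

94.6 g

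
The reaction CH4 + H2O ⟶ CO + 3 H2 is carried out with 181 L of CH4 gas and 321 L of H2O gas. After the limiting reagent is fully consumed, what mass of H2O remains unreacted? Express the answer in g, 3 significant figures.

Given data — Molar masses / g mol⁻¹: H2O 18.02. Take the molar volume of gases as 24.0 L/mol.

n(CH4) = 181.0 / 24.0 = 7.542 mol
n(H2O) = 321.0 / 24.0 = 13.38 mol
n/ν for CH4 = 7.542/1 = 7.542
n/ν for H2O = 13.38/1 = 13.38
Smallest n/ν is CH4 → limiting reagent.
H2O consumed = (1/1) × 7.542 = 7.542 mol
H2O remaining = 13.38 − 7.542 = 5.838 mol
mass = 5.838 × 18.02 = 105.2 g

105 g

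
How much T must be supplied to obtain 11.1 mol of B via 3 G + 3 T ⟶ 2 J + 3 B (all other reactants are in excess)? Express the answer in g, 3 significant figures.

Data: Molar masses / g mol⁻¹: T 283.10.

n(B) = 11.10 mol
n(T) = (3/3) × 11.10 = 11.10 mol
mass = 11.10 × 283.10 = 3142 g

3140 g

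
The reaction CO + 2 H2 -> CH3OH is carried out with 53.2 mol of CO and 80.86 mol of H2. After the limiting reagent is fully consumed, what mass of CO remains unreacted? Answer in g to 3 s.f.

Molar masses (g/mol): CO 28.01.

358 g

n(CO) = 53.20 mol
n(H2) = 80.86 mol
n/ν → CO: 53.20, H2: 40.43; H2 is limiting.
CO consumed = (1/2) × 80.86 = 40.43 mol
CO remaining = 53.20 − 40.43 = 12.77 mol
mass = 12.77 × 28.01 = 357.7 g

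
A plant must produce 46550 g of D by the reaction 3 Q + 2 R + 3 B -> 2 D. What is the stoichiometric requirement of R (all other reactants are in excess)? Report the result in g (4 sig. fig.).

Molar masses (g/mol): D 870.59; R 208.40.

11140 g

n(D) = 46550 / 870.59 = 53.47 mol
n(R) = (2/2) × 53.47 = 53.47 mol
mass = 53.47 × 208.40 = 11140 g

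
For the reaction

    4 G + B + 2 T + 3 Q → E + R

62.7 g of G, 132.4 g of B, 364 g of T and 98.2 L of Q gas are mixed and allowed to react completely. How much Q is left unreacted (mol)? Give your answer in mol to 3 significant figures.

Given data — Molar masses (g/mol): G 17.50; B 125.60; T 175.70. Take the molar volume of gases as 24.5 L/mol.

n(G) = 62.70 / 17.50 = 3.583 mol
n(B) = 132.4 / 125.60 = 1.054 mol
n(T) = 364.0 / 175.70 = 2.072 mol
n(Q) = 98.20 / 24.5 = 4.008 mol
n/ν for G = 3.583/4 = 0.8958
n/ν for B = 1.054/1 = 1.054
n/ν for T = 2.072/2 = 1.036
n/ν for Q = 4.008/3 = 1.336
Smallest n/ν is G → limiting reagent.
Q consumed = (3/4) × 3.583 = 2.687 mol
Q remaining = 4.008 − 2.687 = 1.321 mol

1.32 mol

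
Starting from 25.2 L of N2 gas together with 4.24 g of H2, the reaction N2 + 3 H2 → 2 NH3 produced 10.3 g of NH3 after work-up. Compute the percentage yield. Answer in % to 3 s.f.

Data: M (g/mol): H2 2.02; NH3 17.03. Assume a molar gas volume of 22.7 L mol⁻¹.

43.2 %

n(N2) = 25.20 / 22.7 = 1.110 mol
n(H2) = 4.240 / 2.02 = 2.099 mol
n/ν → N2: 1.110, H2: 0.6997; H2 is limiting.
theoretical n(NH3) = (2/3) × 2.099 = 1.399 mol → 23.82 g
% yield = 10.3 / 23.82 × 100 = 43.24 %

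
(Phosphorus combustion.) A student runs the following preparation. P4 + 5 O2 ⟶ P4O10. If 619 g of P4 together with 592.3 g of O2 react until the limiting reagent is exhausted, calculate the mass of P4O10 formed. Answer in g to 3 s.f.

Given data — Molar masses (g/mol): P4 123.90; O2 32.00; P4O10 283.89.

1050 g

n(P4) = 619.0 / 123.90 = 4.996 mol
n(O2) = 592.3 / 32.00 = 18.51 mol
n/ν for P4 = 4.996/1 = 4.996
n/ν for O2 = 18.51/5 = 3.702
Smallest n/ν is O2 → limiting reagent.
n(P4O10) = (1/5) × 18.51 = 3.702 mol
mass = 3.702 × 283.89 = 1051 g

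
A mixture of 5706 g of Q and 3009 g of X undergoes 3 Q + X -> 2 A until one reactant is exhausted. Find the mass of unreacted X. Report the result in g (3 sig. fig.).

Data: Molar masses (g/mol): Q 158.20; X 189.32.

n(Q) = 5706 / 158.20 = 36.07 mol
n(X) = 3009 / 189.32 = 15.89 mol
n/ν for Q = 36.07/3 = 12.02
n/ν for X = 15.89/1 = 15.89
Smallest n/ν is Q → limiting reagent.
X consumed = (1/3) × 36.07 = 12.02 mol
X remaining = 15.89 − 12.02 = 3.870 mol
mass = 3.870 × 189.32 = 732.7 g

733 g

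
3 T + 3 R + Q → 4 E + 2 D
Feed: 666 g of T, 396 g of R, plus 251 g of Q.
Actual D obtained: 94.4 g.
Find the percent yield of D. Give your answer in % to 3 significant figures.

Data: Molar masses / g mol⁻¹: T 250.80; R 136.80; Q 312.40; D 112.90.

52.0 %

n(T) = 666.0 / 250.80 = 2.656 mol
n(R) = 396.0 / 136.80 = 2.895 mol
n(Q) = 251.0 / 312.40 = 0.8035 mol
n/ν → T: 0.8853, R: 0.9650, Q: 0.8035; Q is limiting.
theoretical n(D) = (2/1) × 0.8035 = 1.607 mol → 181.4 g
% yield = 94.4 / 181.4 × 100 = 52.04 %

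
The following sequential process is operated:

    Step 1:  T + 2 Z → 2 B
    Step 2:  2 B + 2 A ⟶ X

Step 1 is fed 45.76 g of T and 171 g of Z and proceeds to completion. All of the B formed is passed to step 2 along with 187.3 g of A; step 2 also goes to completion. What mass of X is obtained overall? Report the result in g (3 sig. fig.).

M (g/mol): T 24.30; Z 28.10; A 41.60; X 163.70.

Step 1:
n(T) = 45.76 / 24.30 = 1.883 mol
n(Z) = 171.0 / 28.10 = 6.085 mol
n/ν for T = 1.883/1 = 1.883
n/ν for Z = 6.085/2 = 3.043
Smallest n/ν is T → limiting reagent.
n(B) produced = (2/1) × 1.883 = 3.766 mol
Step 2:
n(B) available = 3.766 mol
n(A) = 187.3 / 41.60 = 4.502 mol
n/ν for B = 3.766/2 = 1.883
n/ν for A = 4.502/2 = 2.251
Smallest n/ν is B → limiting reagent.
n(X) = (1/2) × 3.766 = 1.883 mol
mass = 1.883 × 163.70 = 308.2 g

308 g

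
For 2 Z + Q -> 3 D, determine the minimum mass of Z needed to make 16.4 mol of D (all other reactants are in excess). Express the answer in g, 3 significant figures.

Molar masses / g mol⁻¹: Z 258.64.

2830 g

n(D) = 16.40 mol
n(Z) = (2/3) × 16.40 = 10.93 mol
mass = 10.93 × 258.64 = 2827 g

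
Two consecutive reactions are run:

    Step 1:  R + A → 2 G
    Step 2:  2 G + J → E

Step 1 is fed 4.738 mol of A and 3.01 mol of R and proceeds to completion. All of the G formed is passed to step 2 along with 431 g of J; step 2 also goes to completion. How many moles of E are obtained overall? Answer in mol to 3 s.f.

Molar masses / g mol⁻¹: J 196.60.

2.19 mol

Step 1:
n(A) = 4.738 mol
n(R) = 3.010 mol
n/ν for A = 4.738/1 = 4.738
n/ν for R = 3.010/1 = 3.010
Smallest n/ν is R → limiting reagent.
n(G) produced = (2/1) × 3.010 = 6.020 mol
Step 2:
n(G) available = 6.020 mol
n(J) = 431.0 / 196.60 = 2.192 mol
n/ν for G = 6.020/2 = 3.010
n/ν for J = 2.192/1 = 2.192
Smallest n/ν is J → limiting reagent.
n(E) = (1/1) × 2.192 = 2.192 mol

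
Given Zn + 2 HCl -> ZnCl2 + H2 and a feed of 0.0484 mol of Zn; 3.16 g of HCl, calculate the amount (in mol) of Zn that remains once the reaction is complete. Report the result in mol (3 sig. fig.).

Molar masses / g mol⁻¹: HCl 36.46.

n(Zn) = 0.04840 mol
n(HCl) = 3.160 / 36.46 = 0.08667 mol
n/ν → Zn: 0.04840, HCl: 0.04334; HCl is limiting.
Zn consumed = (1/2) × 0.08667 = 0.04334 mol
Zn remaining = 0.04840 − 0.04334 = 0.005060 mol

0.00506 mol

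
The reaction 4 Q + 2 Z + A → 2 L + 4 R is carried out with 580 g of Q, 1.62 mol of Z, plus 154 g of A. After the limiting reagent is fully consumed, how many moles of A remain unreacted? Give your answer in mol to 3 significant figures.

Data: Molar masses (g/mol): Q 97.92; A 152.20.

n(Q) = 580.0 / 97.92 = 5.923 mol
n(Z) = 1.620 mol
n(A) = 154.0 / 152.20 = 1.012 mol
n/ν for Q = 5.923/4 = 1.481
n/ν for Z = 1.620/2 = 0.8100
n/ν for A = 1.012/1 = 1.012
Smallest n/ν is Z → limiting reagent.
A consumed = (1/2) × 1.620 = 0.8100 mol
A remaining = 1.012 − 0.8100 = 0.2020 mol

0.202 mol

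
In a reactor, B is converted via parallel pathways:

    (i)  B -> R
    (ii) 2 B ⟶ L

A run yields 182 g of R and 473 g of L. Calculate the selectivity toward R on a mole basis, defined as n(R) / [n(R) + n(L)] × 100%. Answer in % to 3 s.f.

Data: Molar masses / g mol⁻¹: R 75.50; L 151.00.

43.5 %

n(R) = 182 / 75.50 = 2.411 mol
n(L) = 473 / 151.00 = 3.132 mol
selectivity = 2.411/(2.411+3.132) × 100 = 43.50 %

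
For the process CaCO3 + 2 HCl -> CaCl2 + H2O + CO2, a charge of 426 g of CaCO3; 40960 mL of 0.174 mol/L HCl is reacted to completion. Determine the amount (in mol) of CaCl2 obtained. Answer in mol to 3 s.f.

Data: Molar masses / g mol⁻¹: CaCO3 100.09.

n(CaCO3) = 426.0 / 100.09 = 4.256 mol
n(HCl) = 0.174 × 40960/1000 = 7.127 mol
n/ν for CaCO3 = 4.256/1 = 4.256
n/ν for HCl = 7.127/2 = 3.564
Smallest n/ν is HCl → limiting reagent.
n(CaCl2) = (1/2) × 7.127 = 3.564 mol

3.56 mol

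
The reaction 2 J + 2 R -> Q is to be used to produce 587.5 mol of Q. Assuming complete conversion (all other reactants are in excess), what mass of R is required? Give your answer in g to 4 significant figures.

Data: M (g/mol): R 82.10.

96470 g

n(Q) = 587.5 mol
n(R) = (2/1) × 587.5 = 1175 mol
mass = 1175 × 82.10 = 96470 g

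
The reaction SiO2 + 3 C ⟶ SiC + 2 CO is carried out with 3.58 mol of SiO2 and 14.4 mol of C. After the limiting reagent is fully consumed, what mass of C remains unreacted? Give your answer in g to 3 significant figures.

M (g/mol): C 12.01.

44.0 g

n(SiO2) = 3.580 mol
n(C) = 14.40 mol
n/ν → SiO2: 3.580, C: 4.800; SiO2 is limiting.
C consumed = (3/1) × 3.580 = 10.74 mol
C remaining = 14.40 − 10.74 = 3.660 mol
mass = 3.660 × 12.01 = 43.96 g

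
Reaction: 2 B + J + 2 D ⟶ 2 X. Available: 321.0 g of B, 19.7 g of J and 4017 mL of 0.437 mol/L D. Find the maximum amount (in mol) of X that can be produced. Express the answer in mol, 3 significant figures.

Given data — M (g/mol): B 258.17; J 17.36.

1.24 mol

n(B) = 321.0 / 258.17 = 1.243 mol
n(J) = 19.70 / 17.36 = 1.135 mol
n(D) = 0.437 × 4017/1000 = 1.755 mol
n/ν for B = 1.243/2 = 0.6215
n/ν for J = 1.135/1 = 1.135
n/ν for D = 1.755/2 = 0.8775
Smallest n/ν is B → limiting reagent.
n(X) = (2/2) × 1.243 = 1.243 mol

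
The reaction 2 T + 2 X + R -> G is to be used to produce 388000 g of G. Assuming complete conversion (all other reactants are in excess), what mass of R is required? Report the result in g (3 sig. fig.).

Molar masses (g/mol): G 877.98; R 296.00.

131000 g

n(G) = 388000 / 877.98 = 441.9 mol
n(R) = (1/1) × 441.9 = 441.9 mol
mass = 441.9 × 296.00 = 130800 g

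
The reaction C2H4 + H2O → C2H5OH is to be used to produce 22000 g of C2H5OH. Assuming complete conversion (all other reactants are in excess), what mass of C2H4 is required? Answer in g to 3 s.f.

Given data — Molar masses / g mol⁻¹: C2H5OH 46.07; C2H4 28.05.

13400 g

n(C2H5OH) = 22000 / 46.07 = 477.5 mol
n(C2H4) = (1/1) × 477.5 = 477.5 mol
mass = 477.5 × 28.05 = 13390 g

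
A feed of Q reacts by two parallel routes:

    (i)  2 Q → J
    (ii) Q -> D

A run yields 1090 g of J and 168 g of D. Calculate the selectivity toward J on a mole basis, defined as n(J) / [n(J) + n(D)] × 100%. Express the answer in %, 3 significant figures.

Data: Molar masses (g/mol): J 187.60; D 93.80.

76.4 %

n(J) = 1090 / 187.60 = 5.810 mol
n(D) = 168 / 93.80 = 1.791 mol
selectivity = 5.810/(5.810+1.791) × 100 = 76.44 %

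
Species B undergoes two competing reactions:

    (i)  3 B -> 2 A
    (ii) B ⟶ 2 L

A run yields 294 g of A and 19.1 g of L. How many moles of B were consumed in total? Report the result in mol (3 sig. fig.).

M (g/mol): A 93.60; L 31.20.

n(A) = 294 / 93.60 = 3.141 mol
n(L) = 19.1 / 31.20 = 0.6122 mol
n(B) via (i) = (3/2)×3.141 = 4.712 mol
n(B) via (ii) = (1/2)×0.6122 = 0.3061 mol
total n(B) = 4.712 + 0.3061 = 5.018 mol

5.02 mol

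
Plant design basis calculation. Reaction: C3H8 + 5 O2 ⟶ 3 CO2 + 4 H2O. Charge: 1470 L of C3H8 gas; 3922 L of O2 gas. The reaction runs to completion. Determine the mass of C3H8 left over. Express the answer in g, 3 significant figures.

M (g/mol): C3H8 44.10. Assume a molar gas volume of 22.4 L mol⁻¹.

n(C3H8) = 1470 / 22.4 = 65.63 mol
n(O2) = 3922 / 22.4 = 175.1 mol
n/ν for C3H8 = 65.63/1 = 65.63
n/ν for O2 = 175.1/5 = 35.02
Smallest n/ν is O2 → limiting reagent.
C3H8 consumed = (1/5) × 175.1 = 35.02 mol
C3H8 remaining = 65.63 − 35.02 = 30.61 mol
mass = 30.61 × 44.10 = 1350 g

1350 g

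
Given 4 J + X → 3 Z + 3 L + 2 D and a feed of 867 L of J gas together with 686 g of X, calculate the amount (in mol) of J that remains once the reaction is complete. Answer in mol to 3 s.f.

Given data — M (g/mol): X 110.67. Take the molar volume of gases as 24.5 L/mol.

n(J) = 867.0 / 24.5 = 35.39 mol
n(X) = 686.0 / 110.67 = 6.199 mol
n/ν for J = 35.39/4 = 8.848
n/ν for X = 6.199/1 = 6.199
Smallest n/ν is X → limiting reagent.
J consumed = (4/1) × 6.199 = 24.80 mol
J remaining = 35.39 − 24.80 = 10.59 mol

10.6 mol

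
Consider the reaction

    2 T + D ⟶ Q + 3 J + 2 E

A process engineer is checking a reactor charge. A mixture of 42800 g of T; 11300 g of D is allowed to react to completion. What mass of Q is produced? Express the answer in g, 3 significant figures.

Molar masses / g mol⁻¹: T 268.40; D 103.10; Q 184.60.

n(T) = 42800 / 268.40 = 159.5 mol
n(D) = 11300 / 103.10 = 109.6 mol
n/ν → T: 79.75, D: 109.6; T is limiting.
n(Q) = (1/2) × 159.5 = 79.75 mol
mass = 79.75 × 184.60 = 14720 g

14700 g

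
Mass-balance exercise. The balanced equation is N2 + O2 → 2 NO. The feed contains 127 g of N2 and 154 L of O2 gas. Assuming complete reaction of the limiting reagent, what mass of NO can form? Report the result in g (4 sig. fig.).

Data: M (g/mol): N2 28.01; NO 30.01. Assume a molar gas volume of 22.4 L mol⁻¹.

272.1 g

n(N2) = 127.0 / 28.01 = 4.534 mol
n(O2) = 154.0 / 22.4 = 6.875 mol
n/ν for N2 = 4.534/1 = 4.534
n/ν for O2 = 6.875/1 = 6.875
Smallest n/ν is N2 → limiting reagent.
n(NO) = (2/1) × 4.534 = 9.068 mol
mass = 9.068 × 30.01 = 272.1 g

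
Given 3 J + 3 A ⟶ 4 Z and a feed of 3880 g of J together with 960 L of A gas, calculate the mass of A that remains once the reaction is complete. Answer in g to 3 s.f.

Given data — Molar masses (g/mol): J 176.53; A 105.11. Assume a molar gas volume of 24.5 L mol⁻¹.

1810 g

n(J) = 3880 / 176.53 = 21.98 mol
n(A) = 960.0 / 24.5 = 39.18 mol
n/ν → J: 7.327, A: 13.06; J is limiting.
A consumed = (3/3) × 21.98 = 21.98 mol
A remaining = 39.18 − 21.98 = 17.20 mol
mass = 17.20 × 105.11 = 1808 g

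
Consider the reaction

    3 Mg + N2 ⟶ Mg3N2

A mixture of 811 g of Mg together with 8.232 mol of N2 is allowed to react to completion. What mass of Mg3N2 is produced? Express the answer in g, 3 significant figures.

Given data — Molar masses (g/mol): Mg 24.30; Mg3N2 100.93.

n(Mg) = 811.0 / 24.30 = 33.37 mol
n(N2) = 8.232 mol
n/ν → Mg: 11.12, N2: 8.232; N2 is limiting.
n(Mg3N2) = (1/1) × 8.232 = 8.232 mol
mass = 8.232 × 100.93 = 830.9 g

831 g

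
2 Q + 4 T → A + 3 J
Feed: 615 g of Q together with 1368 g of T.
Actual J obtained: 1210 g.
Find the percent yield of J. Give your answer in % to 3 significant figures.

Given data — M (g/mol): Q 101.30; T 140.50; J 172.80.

95.9 %

n(Q) = 615.0 / 101.30 = 6.071 mol
n(T) = 1368 / 140.50 = 9.737 mol
n/ν for Q = 6.071/2 = 3.036
n/ν for T = 9.737/4 = 2.434
Smallest n/ν is T → limiting reagent.
theoretical n(J) = (3/4) × 9.737 = 7.303 mol → 1262 g
% yield = 1210 / 1262 × 100 = 95.88 %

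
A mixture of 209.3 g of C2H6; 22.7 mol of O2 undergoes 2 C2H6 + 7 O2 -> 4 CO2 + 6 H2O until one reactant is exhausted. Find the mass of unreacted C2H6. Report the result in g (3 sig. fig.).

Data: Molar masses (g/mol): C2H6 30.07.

n(C2H6) = 209.3 / 30.07 = 6.960 mol
n(O2) = 22.70 mol
n/ν for C2H6 = 6.960/2 = 3.480
n/ν for O2 = 22.70/7 = 3.243
Smallest n/ν is O2 → limiting reagent.
C2H6 consumed = (2/7) × 22.70 = 6.486 mol
C2H6 remaining = 6.960 − 6.486 = 0.4740 mol
mass = 0.4740 × 30.07 = 14.25 g

14.3 g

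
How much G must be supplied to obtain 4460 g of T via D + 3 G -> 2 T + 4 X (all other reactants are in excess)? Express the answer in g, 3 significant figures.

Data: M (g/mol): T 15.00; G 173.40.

77300 g

n(T) = 4460 / 15.00 = 297.3 mol
n(G) = (3/2) × 297.3 = 446.0 mol
mass = 446.0 × 173.40 = 77340 g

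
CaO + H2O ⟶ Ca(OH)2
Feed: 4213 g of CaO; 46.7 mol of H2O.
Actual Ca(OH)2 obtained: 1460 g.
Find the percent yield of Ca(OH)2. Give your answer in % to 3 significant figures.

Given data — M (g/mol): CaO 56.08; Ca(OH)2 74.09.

42.2 %

n(CaO) = 4213 / 56.08 = 75.12 mol
n(H2O) = 46.70 mol
n/ν → CaO: 75.12, H2O: 46.70; H2O is limiting.
theoretical n(Ca(OH)2) = (1/1) × 46.70 = 46.70 mol → 3460 g
% yield = 1460 / 3460 × 100 = 42.20 %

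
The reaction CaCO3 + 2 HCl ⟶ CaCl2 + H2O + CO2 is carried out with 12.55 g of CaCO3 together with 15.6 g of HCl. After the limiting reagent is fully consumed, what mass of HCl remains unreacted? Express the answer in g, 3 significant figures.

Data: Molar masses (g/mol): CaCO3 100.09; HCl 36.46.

n(CaCO3) = 12.55 / 100.09 = 0.1254 mol
n(HCl) = 15.60 / 36.46 = 0.4279 mol
n/ν → CaCO3: 0.1254, HCl: 0.2140; CaCO3 is limiting.
HCl consumed = (2/1) × 0.1254 = 0.2508 mol
HCl remaining = 0.4279 − 0.2508 = 0.1771 mol
mass = 0.1771 × 36.46 = 6.457 g

6.46 g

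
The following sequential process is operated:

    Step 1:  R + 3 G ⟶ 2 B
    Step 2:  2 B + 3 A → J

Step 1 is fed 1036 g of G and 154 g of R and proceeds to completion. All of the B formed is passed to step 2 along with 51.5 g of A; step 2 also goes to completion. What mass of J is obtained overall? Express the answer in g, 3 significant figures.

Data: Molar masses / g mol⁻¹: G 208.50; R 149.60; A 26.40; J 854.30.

Step 1:
n(G) = 1036 / 208.50 = 4.969 mol
n(R) = 154.0 / 149.60 = 1.029 mol
n/ν for G = 4.969/3 = 1.656
n/ν for R = 1.029/1 = 1.029
Smallest n/ν is R → limiting reagent.
n(B) produced = (2/1) × 1.029 = 2.058 mol
Step 2:
n(B) available = 2.058 mol
n(A) = 51.50 / 26.40 = 1.951 mol
n/ν for B = 2.058/2 = 1.029
n/ν for A = 1.951/3 = 0.6503
Smallest n/ν is A → limiting reagent.
n(J) = (1/3) × 1.951 = 0.6503 mol
mass = 0.6503 × 854.30 = 555.6 g

556 g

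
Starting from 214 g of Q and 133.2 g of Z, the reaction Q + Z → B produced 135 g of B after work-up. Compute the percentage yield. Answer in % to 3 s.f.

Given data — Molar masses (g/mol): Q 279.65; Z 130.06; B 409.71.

43.1 %

n(Q) = 214.0 / 279.65 = 0.7652 mol
n(Z) = 133.2 / 130.06 = 1.024 mol
n/ν for Q = 0.7652/1 = 0.7652
n/ν for Z = 1.024/1 = 1.024
Smallest n/ν is Q → limiting reagent.
theoretical n(B) = (1/1) × 0.7652 = 0.7652 mol → 313.5 g
% yield = 135 / 313.5 × 100 = 43.06 %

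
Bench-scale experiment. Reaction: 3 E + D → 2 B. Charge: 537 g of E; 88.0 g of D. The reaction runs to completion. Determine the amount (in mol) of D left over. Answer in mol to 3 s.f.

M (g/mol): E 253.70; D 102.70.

n(E) = 537.0 / 253.70 = 2.117 mol
n(D) = 88.00 / 102.70 = 0.8569 mol
n/ν → E: 0.7057, D: 0.8569; E is limiting.
D consumed = (1/3) × 2.117 = 0.7057 mol
D remaining = 0.8569 − 0.7057 = 0.1512 mol

0.151 mol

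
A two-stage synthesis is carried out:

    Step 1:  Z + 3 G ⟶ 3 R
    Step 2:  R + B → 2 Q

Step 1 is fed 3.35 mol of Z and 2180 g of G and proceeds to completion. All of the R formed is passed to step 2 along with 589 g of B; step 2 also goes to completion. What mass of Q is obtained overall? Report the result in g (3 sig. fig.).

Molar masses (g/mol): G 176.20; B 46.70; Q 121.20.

Step 1:
n(Z) = 3.350 mol
n(G) = 2180 / 176.20 = 12.37 mol
n/ν for Z = 3.350/1 = 3.350
n/ν for G = 12.37/3 = 4.123
Smallest n/ν is Z → limiting reagent.
n(R) produced = (3/1) × 3.350 = 10.05 mol
Step 2:
n(R) available = 10.05 mol
n(B) = 589.0 / 46.70 = 12.61 mol
n/ν for R = 10.05/1 = 10.05
n/ν for B = 12.61/1 = 12.61
Smallest n/ν is R → limiting reagent.
n(Q) = (2/1) × 10.05 = 20.10 mol
mass = 20.10 × 121.20 = 2436 g

2440 g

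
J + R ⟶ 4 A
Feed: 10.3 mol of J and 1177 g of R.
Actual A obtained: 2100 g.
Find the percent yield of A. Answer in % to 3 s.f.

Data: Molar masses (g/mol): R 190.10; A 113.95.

n(J) = 10.30 mol
n(R) = 1177 / 190.10 = 6.191 mol
n/ν → J: 10.30, R: 6.191; R is limiting.
theoretical n(A) = (4/1) × 6.191 = 24.76 mol → 2821 g
% yield = 2100 / 2821 × 100 = 74.44 %

74.4 %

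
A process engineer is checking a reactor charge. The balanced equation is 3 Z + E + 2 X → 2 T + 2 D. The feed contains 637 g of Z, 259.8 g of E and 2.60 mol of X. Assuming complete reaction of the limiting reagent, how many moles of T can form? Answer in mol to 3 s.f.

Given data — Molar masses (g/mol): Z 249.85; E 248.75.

1.70 mol

n(Z) = 637.0 / 249.85 = 2.550 mol
n(E) = 259.8 / 248.75 = 1.044 mol
n(X) = 2.600 mol
n/ν for Z = 2.550/3 = 0.8500
n/ν for E = 1.044/1 = 1.044
n/ν for X = 2.600/2 = 1.300
Smallest n/ν is Z → limiting reagent.
n(T) = (2/3) × 2.550 = 1.700 mol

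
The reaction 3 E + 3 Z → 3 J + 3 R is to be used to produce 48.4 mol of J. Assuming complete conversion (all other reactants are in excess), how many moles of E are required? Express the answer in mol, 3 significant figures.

48.4 mol

n(J) = 48.40 mol
n(E) = (3/3) × 48.40 = 48.40 mol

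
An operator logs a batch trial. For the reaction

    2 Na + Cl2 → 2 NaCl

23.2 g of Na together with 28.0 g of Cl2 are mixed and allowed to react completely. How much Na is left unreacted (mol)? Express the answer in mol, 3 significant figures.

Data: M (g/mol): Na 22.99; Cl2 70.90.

n(Na) = 23.20 / 22.99 = 1.009 mol
n(Cl2) = 28.00 / 70.90 = 0.3949 mol
n/ν → Na: 0.5045, Cl2: 0.3949; Cl2 is limiting.
Na consumed = (2/1) × 0.3949 = 0.7898 mol
Na remaining = 1.009 − 0.7898 = 0.2192 mol

0.219 mol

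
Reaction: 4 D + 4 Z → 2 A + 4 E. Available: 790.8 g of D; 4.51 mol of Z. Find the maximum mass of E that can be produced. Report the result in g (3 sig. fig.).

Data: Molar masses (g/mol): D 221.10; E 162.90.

583 g

n(D) = 790.8 / 221.10 = 3.577 mol
n(Z) = 4.510 mol
n/ν → D: 0.8943, Z: 1.128; D is limiting.
n(E) = (4/4) × 3.577 = 3.577 mol
mass = 3.577 × 162.90 = 582.7 g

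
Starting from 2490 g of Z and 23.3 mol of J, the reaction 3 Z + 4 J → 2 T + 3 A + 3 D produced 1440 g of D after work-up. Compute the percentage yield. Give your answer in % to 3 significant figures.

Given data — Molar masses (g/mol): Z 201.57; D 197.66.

n(Z) = 2490 / 201.57 = 12.35 mol
n(J) = 23.30 mol
n/ν for Z = 12.35/3 = 4.117
n/ν for J = 23.30/4 = 5.825
Smallest n/ν is Z → limiting reagent.
theoretical n(D) = (3/3) × 12.35 = 12.35 mol → 2441 g
% yield = 1440 / 2441 × 100 = 58.99 %

59.0 %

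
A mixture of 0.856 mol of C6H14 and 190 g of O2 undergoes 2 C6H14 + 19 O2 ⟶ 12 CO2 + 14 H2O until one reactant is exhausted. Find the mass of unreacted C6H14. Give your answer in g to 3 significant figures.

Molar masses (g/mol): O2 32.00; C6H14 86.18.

n(C6H14) = 0.8560 mol
n(O2) = 190.0 / 32.00 = 5.938 mol
n/ν for C6H14 = 0.8560/2 = 0.4280
n/ν for O2 = 5.938/19 = 0.3125
Smallest n/ν is O2 → limiting reagent.
C6H14 consumed = (2/19) × 5.938 = 0.6251 mol
C6H14 remaining = 0.8560 − 0.6251 = 0.2309 mol
mass = 0.2309 × 86.18 = 19.90 g

19.9 g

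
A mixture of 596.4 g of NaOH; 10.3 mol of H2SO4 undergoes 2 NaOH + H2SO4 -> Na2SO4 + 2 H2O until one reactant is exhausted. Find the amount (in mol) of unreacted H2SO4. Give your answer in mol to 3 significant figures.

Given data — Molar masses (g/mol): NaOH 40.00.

n(NaOH) = 596.4 / 40.00 = 14.91 mol
n(H2SO4) = 10.30 mol
n/ν for NaOH = 14.91/2 = 7.455
n/ν for H2SO4 = 10.30/1 = 10.30
Smallest n/ν is NaOH → limiting reagent.
H2SO4 consumed = (1/2) × 14.91 = 7.455 mol
H2SO4 remaining = 10.30 − 7.455 = 2.845 mol

2.85 mol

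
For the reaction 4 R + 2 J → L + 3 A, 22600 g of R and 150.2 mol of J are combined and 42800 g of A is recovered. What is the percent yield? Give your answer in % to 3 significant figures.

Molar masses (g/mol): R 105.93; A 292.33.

n(R) = 22600 / 105.93 = 213.3 mol
n(J) = 150.2 mol
n/ν for R = 213.3/4 = 53.33
n/ν for J = 150.2/2 = 75.10
Smallest n/ν is R → limiting reagent.
theoretical n(A) = (3/4) × 213.3 = 160.0 mol → 46770 g
% yield = 42800 / 46770 × 100 = 91.51 %

91.5 %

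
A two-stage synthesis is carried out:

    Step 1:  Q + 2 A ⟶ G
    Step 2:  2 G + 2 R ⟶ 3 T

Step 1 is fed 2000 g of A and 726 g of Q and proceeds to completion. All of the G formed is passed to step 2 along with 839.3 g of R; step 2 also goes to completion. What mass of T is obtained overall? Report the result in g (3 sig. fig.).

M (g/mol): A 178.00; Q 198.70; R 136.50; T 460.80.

2530 g

Step 1:
n(A) = 2000 / 178.00 = 11.24 mol
n(Q) = 726.0 / 198.70 = 3.654 mol
n/ν for A = 11.24/2 = 5.620
n/ν for Q = 3.654/1 = 3.654
Smallest n/ν is Q → limiting reagent.
n(G) produced = (1/1) × 3.654 = 3.654 mol
Step 2:
n(G) available = 3.654 mol
n(R) = 839.3 / 136.50 = 6.149 mol
n/ν for G = 3.654/2 = 1.827
n/ν for R = 6.149/2 = 3.075
Smallest n/ν is G → limiting reagent.
n(T) = (3/2) × 3.654 = 5.481 mol
mass = 5.481 × 460.80 = 2526 g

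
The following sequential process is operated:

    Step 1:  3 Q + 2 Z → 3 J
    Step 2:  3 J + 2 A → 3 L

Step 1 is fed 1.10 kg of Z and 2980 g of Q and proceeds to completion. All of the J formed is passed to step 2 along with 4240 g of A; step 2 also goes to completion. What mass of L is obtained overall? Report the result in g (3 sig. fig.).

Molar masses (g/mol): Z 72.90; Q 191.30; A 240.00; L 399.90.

Step 1:
n(Z) = 1.100×1000 / 72.90 = 15.09 mol
n(Q) = 2980 / 191.30 = 15.58 mol
n/ν for Z = 15.09/2 = 7.545
n/ν for Q = 15.58/3 = 5.193
Smallest n/ν is Q → limiting reagent.
n(J) produced = (3/3) × 15.58 = 15.58 mol
Step 2:
n(J) available = 15.58 mol
n(A) = 4240 / 240.00 = 17.67 mol
n/ν for J = 15.58/3 = 5.193
n/ν for A = 17.67/2 = 8.835
Smallest n/ν is J → limiting reagent.
n(L) = (3/3) × 15.58 = 15.58 mol
mass = 15.58 × 399.90 = 6230 g

6230 g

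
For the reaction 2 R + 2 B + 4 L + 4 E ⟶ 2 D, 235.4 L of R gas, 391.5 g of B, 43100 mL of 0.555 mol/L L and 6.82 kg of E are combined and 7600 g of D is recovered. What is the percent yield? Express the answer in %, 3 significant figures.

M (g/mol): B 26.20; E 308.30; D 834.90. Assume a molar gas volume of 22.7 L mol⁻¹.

n(R) = 235.4 / 22.7 = 10.37 mol
n(B) = 391.5 / 26.20 = 14.94 mol
n(L) = 0.555 × 43100/1000 = 23.92 mol
n(E) = 6.820×1000 / 308.30 = 22.12 mol
n/ν for R = 10.37/2 = 5.185
n/ν for B = 14.94/2 = 7.470
n/ν for L = 23.92/4 = 5.980
n/ν for E = 22.12/4 = 5.530
Smallest n/ν is R → limiting reagent.
theoretical n(D) = (2/2) × 10.37 = 10.37 mol → 8658 g
% yield = 7600 / 8658 × 100 = 87.78 %

87.8 %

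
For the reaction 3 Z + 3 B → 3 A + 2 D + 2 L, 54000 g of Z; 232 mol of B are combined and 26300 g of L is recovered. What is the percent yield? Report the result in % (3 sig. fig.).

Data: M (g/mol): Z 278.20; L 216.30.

94.0 %

n(Z) = 54000 / 278.20 = 194.1 mol
n(B) = 232.0 mol
n/ν for Z = 194.1/3 = 64.70
n/ν for B = 232.0/3 = 77.33
Smallest n/ν is Z → limiting reagent.
theoretical n(L) = (2/3) × 194.1 = 129.4 mol → 27990 g
% yield = 26300 / 27990 × 100 = 93.96 %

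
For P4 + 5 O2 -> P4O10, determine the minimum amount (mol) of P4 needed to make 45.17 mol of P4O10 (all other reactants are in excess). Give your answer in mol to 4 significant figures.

45.17 mol

n(P4O10) = 45.17 mol
n(P4) = (1/1) × 45.17 = 45.17 mol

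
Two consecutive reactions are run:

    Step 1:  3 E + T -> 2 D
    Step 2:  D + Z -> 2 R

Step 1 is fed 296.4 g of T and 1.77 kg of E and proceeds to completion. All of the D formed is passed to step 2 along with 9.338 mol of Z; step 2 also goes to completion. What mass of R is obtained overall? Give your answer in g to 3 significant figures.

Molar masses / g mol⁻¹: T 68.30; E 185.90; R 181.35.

Step 1:
n(T) = 296.4 / 68.30 = 4.340 mol
n(E) = 1.770×1000 / 185.90 = 9.521 mol
n/ν for T = 4.340/1 = 4.340
n/ν for E = 9.521/3 = 3.174
Smallest n/ν is E → limiting reagent.
n(D) produced = (2/3) × 9.521 = 6.347 mol
Step 2:
n(D) available = 6.347 mol
n(Z) = 9.338 mol
n/ν for D = 6.347/1 = 6.347
n/ν for Z = 9.338/1 = 9.338
Smallest n/ν is D → limiting reagent.
n(R) = (2/1) × 6.347 = 12.69 mol
mass = 12.69 × 181.35 = 2301 g

2300 g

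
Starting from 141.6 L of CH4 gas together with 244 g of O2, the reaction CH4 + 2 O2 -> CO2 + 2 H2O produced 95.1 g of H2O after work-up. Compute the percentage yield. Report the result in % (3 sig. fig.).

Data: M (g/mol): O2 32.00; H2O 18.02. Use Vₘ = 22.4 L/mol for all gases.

69.2 %

n(CH4) = 141.6 / 22.4 = 6.321 mol
n(O2) = 244.0 / 32.00 = 7.625 mol
n/ν → CH4: 6.321, O2: 3.813; O2 is limiting.
theoretical n(H2O) = (2/2) × 7.625 = 7.625 mol → 137.4 g
% yield = 95.1 / 137.4 × 100 = 69.21 %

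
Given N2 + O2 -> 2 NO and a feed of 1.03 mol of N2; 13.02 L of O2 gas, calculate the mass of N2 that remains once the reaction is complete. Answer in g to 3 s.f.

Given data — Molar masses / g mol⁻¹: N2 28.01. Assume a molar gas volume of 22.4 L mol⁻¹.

n(N2) = 1.030 mol
n(O2) = 13.02 / 22.4 = 0.5813 mol
n/ν for N2 = 1.030/1 = 1.030
n/ν for O2 = 0.5813/1 = 0.5813
Smallest n/ν is O2 → limiting reagent.
N2 consumed = (1/1) × 0.5813 = 0.5813 mol
N2 remaining = 1.030 − 0.5813 = 0.4487 mol
mass = 0.4487 × 28.01 = 12.57 g

12.6 g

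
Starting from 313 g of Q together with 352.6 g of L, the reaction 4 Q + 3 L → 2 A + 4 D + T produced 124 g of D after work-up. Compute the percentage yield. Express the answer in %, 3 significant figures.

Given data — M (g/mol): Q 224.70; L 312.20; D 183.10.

48.6 %

n(Q) = 313.0 / 224.70 = 1.393 mol
n(L) = 352.6 / 312.20 = 1.129 mol
n/ν → Q: 0.3483, L: 0.3763; Q is limiting.
theoretical n(D) = (4/4) × 1.393 = 1.393 mol → 255.1 g
% yield = 124 / 255.1 × 100 = 48.61 %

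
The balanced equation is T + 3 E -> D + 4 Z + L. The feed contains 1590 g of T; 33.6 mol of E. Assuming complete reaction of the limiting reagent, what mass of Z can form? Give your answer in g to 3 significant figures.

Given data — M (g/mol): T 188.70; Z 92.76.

n(T) = 1590 / 188.70 = 8.426 mol
n(E) = 33.60 mol
n/ν for T = 8.426/1 = 8.426
n/ν for E = 33.60/3 = 11.20
Smallest n/ν is T → limiting reagent.
n(Z) = (4/1) × 8.426 = 33.70 mol
mass = 33.70 × 92.76 = 3126 g

3130 g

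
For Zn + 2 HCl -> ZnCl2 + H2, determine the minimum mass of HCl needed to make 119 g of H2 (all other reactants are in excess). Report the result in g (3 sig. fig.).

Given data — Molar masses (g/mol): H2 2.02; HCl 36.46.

4300 g

n(H2) = 119 / 2.02 = 58.91 mol
n(HCl) = (2/1) × 58.91 = 117.8 mol
mass = 117.8 × 36.46 = 4295 g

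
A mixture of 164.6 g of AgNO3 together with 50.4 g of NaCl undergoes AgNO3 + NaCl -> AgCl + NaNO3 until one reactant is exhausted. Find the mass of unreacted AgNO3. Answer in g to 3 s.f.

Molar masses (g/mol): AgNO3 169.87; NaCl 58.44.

n(AgNO3) = 164.6 / 169.87 = 0.9690 mol
n(NaCl) = 50.40 / 58.44 = 0.8624 mol
n/ν for AgNO3 = 0.9690/1 = 0.9690
n/ν for NaCl = 0.8624/1 = 0.8624
Smallest n/ν is NaCl → limiting reagent.
AgNO3 consumed = (1/1) × 0.8624 = 0.8624 mol
AgNO3 remaining = 0.9690 − 0.8624 = 0.1066 mol
mass = 0.1066 × 169.87 = 18.11 g

18.1 g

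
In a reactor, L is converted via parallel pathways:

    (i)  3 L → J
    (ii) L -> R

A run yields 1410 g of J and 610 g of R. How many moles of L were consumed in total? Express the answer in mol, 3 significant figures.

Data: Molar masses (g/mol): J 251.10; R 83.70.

24.1 mol

n(J) = 1410 / 251.10 = 5.615 mol
n(R) = 610 / 83.70 = 7.288 mol
n(L) via (i) = (3/1)×5.615 = 16.85 mol
n(L) via (ii) = (1/1)×7.288 = 7.288 mol
total n(L) = 16.85 + 7.288 = 24.14 mol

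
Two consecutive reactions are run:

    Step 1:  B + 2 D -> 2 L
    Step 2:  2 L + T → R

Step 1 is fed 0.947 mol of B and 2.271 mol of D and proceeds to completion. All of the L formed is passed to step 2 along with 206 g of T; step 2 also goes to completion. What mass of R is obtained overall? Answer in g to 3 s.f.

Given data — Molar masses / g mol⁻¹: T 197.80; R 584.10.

Step 1:
n(B) = 0.9470 mol
n(D) = 2.271 mol
n/ν for B = 0.9470/1 = 0.9470
n/ν for D = 2.271/2 = 1.136
Smallest n/ν is B → limiting reagent.
n(L) produced = (2/1) × 0.9470 = 1.894 mol
Step 2:
n(L) available = 1.894 mol
n(T) = 206.0 / 197.80 = 1.041 mol
n/ν for L = 1.894/2 = 0.9470
n/ν for T = 1.041/1 = 1.041
Smallest n/ν is L → limiting reagent.
n(R) = (1/2) × 1.894 = 0.9470 mol
mass = 0.9470 × 584.10 = 553.1 g

553 g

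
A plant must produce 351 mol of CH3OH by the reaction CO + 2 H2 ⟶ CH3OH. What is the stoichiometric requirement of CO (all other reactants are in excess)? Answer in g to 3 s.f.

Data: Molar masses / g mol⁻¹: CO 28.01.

n(CH3OH) = 351.0 mol
n(CO) = (1/1) × 351.0 = 351.0 mol
mass = 351.0 × 28.01 = 9832 g

9830 g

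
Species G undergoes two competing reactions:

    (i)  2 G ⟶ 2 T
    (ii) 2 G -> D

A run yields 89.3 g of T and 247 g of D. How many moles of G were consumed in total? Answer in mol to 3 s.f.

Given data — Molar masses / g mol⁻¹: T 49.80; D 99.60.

6.75 mol

n(T) = 89.3 / 49.80 = 1.793 mol
n(D) = 247 / 99.60 = 2.480 mol
n(G) via (i) = (2/2)×1.793 = 1.793 mol
n(G) via (ii) = (2/1)×2.480 = 4.960 mol
total n(G) = 1.793 + 4.960 = 6.753 mol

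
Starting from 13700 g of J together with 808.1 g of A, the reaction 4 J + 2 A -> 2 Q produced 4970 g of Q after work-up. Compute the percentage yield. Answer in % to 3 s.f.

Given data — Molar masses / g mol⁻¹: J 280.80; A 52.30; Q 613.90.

n(J) = 13700 / 280.80 = 48.79 mol
n(A) = 808.1 / 52.30 = 15.45 mol
n/ν for J = 48.79/4 = 12.20
n/ν for A = 15.45/2 = 7.725
Smallest n/ν is A → limiting reagent.
theoretical n(Q) = (2/2) × 15.45 = 15.45 mol → 9485 g
% yield = 4970 / 9485 × 100 = 52.40 %

52.4 %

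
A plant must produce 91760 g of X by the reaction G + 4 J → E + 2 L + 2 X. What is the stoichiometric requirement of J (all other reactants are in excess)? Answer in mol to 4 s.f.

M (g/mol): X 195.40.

939.2 mol

n(X) = 91760 / 195.40 = 469.6 mol
n(J) = (4/2) × 469.6 = 939.2 mol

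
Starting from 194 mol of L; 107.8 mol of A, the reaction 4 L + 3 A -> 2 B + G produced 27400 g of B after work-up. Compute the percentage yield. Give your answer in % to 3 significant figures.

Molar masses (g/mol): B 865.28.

44.1 %

n(L) = 194.0 mol
n(A) = 107.8 mol
n/ν → L: 48.50, A: 35.93; A is limiting.
theoretical n(B) = (2/3) × 107.8 = 71.87 mol → 62190 g
% yield = 27400 / 62190 × 100 = 44.06 %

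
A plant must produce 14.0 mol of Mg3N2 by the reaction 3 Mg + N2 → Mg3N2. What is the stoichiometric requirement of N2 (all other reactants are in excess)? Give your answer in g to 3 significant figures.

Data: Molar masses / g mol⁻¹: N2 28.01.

392 g

n(Mg3N2) = 14.00 mol
n(N2) = (1/1) × 14.00 = 14.00 mol
mass = 14.00 × 28.01 = 392.1 g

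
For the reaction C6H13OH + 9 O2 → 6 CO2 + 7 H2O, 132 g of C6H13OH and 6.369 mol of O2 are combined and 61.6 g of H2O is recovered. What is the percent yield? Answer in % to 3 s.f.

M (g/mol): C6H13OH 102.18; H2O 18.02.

69.0 %

n(C6H13OH) = 132.0 / 102.18 = 1.292 mol
n(O2) = 6.369 mol
n/ν for C6H13OH = 1.292/1 = 1.292
n/ν for O2 = 6.369/9 = 0.7077
Smallest n/ν is O2 → limiting reagent.
theoretical n(H2O) = (7/9) × 6.369 = 4.954 mol → 89.27 g
% yield = 61.6 / 89.27 × 100 = 69.00 %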